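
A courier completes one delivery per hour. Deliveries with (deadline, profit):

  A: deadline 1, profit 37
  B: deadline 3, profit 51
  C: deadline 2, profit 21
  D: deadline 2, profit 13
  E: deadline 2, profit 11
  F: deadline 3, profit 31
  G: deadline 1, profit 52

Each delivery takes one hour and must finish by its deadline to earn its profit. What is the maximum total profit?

Profit order: G=52 B=51 A=37 F=31 C=21 D=13 E=11
Assign: G→slot 1, B→slot 3, A skipped, F→slot 2, C skipped, D skipped, E skipped.
Slots: [1:G] [2:F] [3:B]
Profit = 52 + 31 + 51 = 134

134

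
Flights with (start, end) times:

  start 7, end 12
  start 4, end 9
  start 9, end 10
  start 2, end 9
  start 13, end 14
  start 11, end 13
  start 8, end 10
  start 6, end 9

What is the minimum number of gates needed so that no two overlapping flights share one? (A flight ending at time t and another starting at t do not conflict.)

Events (time:±→running): 2:+→1 4:+→2 6:+→3 7:+→4 8:+→5 … peak 5.

5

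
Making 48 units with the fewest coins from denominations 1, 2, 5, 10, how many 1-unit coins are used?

Greedy: take as many of the largest coin as possible, then repeat with the remainder.
48 = 4×10 + 1×5 + 1×2 + 1×1
Count of 1: 1

1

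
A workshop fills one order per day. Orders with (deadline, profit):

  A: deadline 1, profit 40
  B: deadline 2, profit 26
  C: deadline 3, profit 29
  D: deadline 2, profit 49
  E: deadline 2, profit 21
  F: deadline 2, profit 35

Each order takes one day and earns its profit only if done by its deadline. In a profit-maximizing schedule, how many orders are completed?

Profit order: D=49 A=40 F=35 C=29 B=26 E=21
Assign: D→slot 2, A→slot 1, F skipped, C→slot 3, B skipped, E skipped.
Slots: [1:A] [2:D] [3:C]
3 of 6 scheduled.

3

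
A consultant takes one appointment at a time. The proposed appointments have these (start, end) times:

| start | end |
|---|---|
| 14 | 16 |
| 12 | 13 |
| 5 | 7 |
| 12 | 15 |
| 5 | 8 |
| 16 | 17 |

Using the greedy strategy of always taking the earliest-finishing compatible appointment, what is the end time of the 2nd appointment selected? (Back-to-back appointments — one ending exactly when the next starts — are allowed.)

13

Greedy by earliest finish: after sorting by end time, pick each interval compatible with the last pick.
Sorted by end: (5,7)  (5,8)  (12,13)  (12,15)  (14,16)  (16,17)
take (5,7); take (12,13); take (14,16); take (16,17).
Selected: (5,7) (12,13) (14,16) (16,17)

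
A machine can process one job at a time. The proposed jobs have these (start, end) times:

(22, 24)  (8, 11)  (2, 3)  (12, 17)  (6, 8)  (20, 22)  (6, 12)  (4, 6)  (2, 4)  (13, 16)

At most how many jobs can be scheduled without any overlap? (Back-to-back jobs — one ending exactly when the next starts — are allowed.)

7

Order by finish time; keep every interval that doesn't clash with the previous kept one.
By end time: (2,3), (2,4), (4,6), (6,8), (8,11), (6,12), (13,16), (12,17), (20,22), (22,24).
Pick (2,3); next start ≥ 3 → (4,6); next start ≥ 6 → (6,8); next start ≥ 8 → (8,11); next start ≥ 11 → (13,16); next start ≥ 16 → (20,22); next start ≥ 22 → (22,24).
Selected 7 jobs.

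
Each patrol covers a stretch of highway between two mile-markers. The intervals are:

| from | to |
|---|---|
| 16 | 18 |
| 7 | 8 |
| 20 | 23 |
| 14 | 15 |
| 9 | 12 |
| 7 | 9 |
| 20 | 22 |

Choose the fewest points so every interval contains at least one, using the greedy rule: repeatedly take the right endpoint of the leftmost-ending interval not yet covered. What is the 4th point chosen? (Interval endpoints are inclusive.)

Process intervals by earliest right end; each time one isn't hit yet, stab at its right endpoint.
By right end: [7,8]  [7,9]  [9,12]  [14,15]  [16,18]  [20,22]  [20,23]
[7,8] uncovered → point at 8; [9,12] uncovered → point at 12; [14,15] uncovered → point at 15; [16,18] uncovered → point at 18; [20,22] uncovered → point at 22.
Points: 8, 12, 15, 18, 22 (5 total).

18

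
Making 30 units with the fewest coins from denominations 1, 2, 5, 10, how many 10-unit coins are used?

3

Use the largest denomination that fits, subtract, and repeat.
30 − 3×10→0
Count of 10: 3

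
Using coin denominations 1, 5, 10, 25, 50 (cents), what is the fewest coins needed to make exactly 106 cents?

4

106 − 2×50→6 − 1×5→1 − 1×1→0
Total coins = 2 + 1 + 1 = 4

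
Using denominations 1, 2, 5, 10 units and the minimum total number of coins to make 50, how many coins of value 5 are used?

50 = 5×10
Count of 5: 0

0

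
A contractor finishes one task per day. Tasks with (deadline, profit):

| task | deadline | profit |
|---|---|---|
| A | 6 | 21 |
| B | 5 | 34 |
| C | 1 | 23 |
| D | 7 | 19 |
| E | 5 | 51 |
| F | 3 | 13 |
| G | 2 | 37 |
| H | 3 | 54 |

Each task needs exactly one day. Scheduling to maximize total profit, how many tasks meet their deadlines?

Take jobs in profit order; each goes to the latest open slot no later than its deadline.
By profit: H(d3,54), E(d5,51), G(d2,37), B(d5,34), C(d1,23), A(d6,21), D(d7,19), F(d3,13)
H→slot 3; E→slot 5; G→slot 2; B→slot 4; C→slot 1; A→slot 6; D→slot 7; F skipped.
7 of 8 scheduled.

7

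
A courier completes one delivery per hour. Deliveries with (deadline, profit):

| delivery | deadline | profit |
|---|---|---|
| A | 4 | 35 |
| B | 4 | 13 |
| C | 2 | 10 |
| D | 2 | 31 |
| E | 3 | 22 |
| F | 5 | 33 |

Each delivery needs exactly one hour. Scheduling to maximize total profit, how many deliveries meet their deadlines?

By profit: A(d4,35), F(d5,33), D(d2,31), E(d3,22), B(d4,13), C(d2,10)
A→slot 4; F→slot 5; D→slot 2; E→slot 3; B→slot 1; C skipped.
5 of 6 scheduled.

5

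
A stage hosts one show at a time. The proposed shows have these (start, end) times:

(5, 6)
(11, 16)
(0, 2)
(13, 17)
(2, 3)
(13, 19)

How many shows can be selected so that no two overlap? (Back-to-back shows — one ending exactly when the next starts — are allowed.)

By end time: (0,2), (2,3), (5,6), (11,16), (13,17), (13,19).
Pick (0,2); next start ≥ 2 → (2,3); next start ≥ 3 → (5,6); next start ≥ 6 → (11,16).
Selected 4 shows.

4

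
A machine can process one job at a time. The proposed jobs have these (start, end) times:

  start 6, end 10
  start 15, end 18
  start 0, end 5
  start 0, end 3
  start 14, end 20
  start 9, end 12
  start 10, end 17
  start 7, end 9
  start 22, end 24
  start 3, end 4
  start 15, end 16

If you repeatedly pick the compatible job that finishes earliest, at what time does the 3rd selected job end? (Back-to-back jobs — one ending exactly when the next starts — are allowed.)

Sort by end time and greedily take each interval whose start is ≥ the last chosen end.
Sorted by end: (0,3)  (3,4)  (0,5)  (7,9)  (6,10)  (9,12)  (15,16)  (10,17)  (15,18)  (14,20)  (22,24)
take (0,3); take (3,4); skip (0,5); take (7,9); skip (6,10); take (9,12); take (15,16); take (22,24).
Selected: (0,3) (3,4) (7,9) (9,12) (15,16) (22,24)

9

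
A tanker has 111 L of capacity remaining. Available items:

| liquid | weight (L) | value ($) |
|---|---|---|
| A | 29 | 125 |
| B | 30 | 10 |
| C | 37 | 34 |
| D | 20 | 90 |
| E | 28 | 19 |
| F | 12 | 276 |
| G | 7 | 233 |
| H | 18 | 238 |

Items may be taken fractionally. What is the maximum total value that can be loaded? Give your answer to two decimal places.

Sort by value per unit weight and fill in that order.
Ratios (sorted): G 33.29, F 23.00, H 13.22, D 4.50, A 4.31, C 0.92, E 0.68, B 0.33
take G (7 @ 233); take F (12 @ 276); take H (18 @ 238); take D (20 @ 90); take A (29 @ 125); take 25/37 of C → 22.97. Capacity used 111/111.
Total value = 984.97

984.97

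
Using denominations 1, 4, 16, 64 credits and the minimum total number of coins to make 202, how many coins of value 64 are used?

3

Use the largest denomination that fits, subtract, and repeat.
202 = 3×64 + 2×4 + 2×1
Count of 64: 3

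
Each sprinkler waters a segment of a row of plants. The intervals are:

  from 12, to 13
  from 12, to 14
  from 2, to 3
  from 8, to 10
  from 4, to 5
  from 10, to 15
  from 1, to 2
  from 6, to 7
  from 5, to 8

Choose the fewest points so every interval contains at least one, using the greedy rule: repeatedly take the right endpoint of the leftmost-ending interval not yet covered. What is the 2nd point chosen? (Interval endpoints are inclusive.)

5

Sort by right endpoint; whenever an interval is uncovered, place a point at its right end.
By right end: [1,2]  [2,3]  [4,5]  [6,7]  [5,8]  [8,10]  [12,13]  [12,14]  [10,15]
[1,2] uncovered → point at 2; [4,5] uncovered → point at 5; [6,7] uncovered → point at 7; [8,10] uncovered → point at 10; [12,13] uncovered → point at 13.
Points: 2, 5, 7, 10, 13 (5 total).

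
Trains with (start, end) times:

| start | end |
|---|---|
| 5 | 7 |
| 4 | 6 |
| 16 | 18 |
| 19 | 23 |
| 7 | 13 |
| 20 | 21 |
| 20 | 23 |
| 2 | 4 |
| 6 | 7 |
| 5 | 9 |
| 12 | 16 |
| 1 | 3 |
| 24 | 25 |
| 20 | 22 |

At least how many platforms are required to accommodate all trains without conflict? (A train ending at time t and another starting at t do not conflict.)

4

Count concurrent intervals with a sweep; the peak is the room count.
starts: [1, 2, 4, 5, 5, 6, 7, 12, 16, 19, 20, 20, 20, 24]
ends:   [3, 4, 6, 7, 7, 9, 13, 16, 18, 21, 22, 23, 23, 25]
s1→1 s2→2 e3→1 e4→0 s4→1 s5→2 s5→3 e6→2 s6→3 e7→2 e7→1 s7→2 e9→1 s12→2 e13→1 e16→0 s16→1 e18→0 s19→1 s20→2 s20→3 s20→4  — peak 4.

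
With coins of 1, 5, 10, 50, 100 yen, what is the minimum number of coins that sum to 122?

Use the largest denomination that fits, subtract, and repeat.
122 = 1×100 + 2×10 + 2×1
Total coins = 1 + 2 + 2 = 5

5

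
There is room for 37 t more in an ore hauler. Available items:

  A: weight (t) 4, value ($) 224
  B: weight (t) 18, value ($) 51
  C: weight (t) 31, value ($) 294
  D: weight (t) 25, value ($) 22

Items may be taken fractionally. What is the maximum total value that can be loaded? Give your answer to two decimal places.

523.67

Greedy by value/weight ratio, highest first.
Ratios (sorted): A 56.00, C 9.48, B 2.83, D 0.88
take A (4 @ 224); take C (31 @ 294); take 2/18 of B → 5.67. Capacity used 37/37.
Total value = 523.67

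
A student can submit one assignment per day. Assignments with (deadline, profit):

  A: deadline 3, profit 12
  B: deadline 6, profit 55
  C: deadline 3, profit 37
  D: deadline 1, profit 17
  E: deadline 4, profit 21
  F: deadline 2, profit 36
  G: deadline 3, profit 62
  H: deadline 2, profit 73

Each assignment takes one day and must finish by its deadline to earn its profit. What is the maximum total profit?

248

By profit: H(d2,73), G(d3,62), B(d6,55), C(d3,37), F(d2,36), E(d4,21), D(d1,17), A(d3,12)
H→slot 2; G→slot 3; B→slot 6; C→slot 1; F skipped; E→slot 4; D skipped; A skipped.
Profit = 37 + 73 + 62 + 21 + 55 = 248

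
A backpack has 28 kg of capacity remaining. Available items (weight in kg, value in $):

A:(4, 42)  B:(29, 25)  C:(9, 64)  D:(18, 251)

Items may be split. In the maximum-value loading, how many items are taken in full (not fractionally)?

2

Sort by value per unit weight and fill in that order.
Ratios (sorted): D 13.94, A 10.50, C 7.11, B 0.86
take D (18 @ 251); take A (4 @ 42); take 6/9 of C → 42.67. Capacity used 28/28.
2 item(s) taken whole; one partial (take 6/9 of C).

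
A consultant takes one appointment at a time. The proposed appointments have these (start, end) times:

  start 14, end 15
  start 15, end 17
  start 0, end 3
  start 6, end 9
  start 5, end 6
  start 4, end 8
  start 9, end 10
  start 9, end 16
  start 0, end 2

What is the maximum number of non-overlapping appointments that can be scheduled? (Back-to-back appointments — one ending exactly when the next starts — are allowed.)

6

Sort by end time and greedily take each interval whose start is ≥ the last chosen end.
Sorted by end: (0,2)  (0,3)  (5,6)  (4,8)  (6,9)  (9,10)  (14,15)  (9,16)  (15,17)
take (0,2); take (5,6); skip (4,8); take (6,9); take (9,10); take (14,15); take (15,17).
Selected 6 appointments.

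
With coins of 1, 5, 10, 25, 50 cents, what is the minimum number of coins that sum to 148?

8

148 − 2×50→48 − 1×25→23 − 2×10→3 − 3×1→0
Total coins = 2 + 1 + 2 + 3 = 8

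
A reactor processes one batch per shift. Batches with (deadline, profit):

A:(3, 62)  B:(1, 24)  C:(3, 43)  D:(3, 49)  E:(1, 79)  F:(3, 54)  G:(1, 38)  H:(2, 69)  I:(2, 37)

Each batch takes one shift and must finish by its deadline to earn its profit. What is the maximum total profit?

210

Sort by profit descending; place each in the latest free slot ≤ its deadline.
Profit order: E=79 H=69 A=62 F=54 D=49 C=43 G=38 I=37 B=24
Assign: E→slot 1, H→slot 2, A→slot 3, F skipped, D skipped, C skipped, G skipped, I skipped, B skipped.
Slots: [1:E] [2:H] [3:A]
Profit = 79 + 69 + 62 = 210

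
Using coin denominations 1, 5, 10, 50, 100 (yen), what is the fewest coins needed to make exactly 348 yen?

Use the largest denomination that fits, subtract, and repeat.
348 = 3×100 + 4×10 + 1×5 + 3×1
Total coins = 3 + 4 + 1 + 3 = 11

11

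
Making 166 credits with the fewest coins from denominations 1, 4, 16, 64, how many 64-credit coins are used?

Greedy: take as many of the largest coin as possible, then repeat with the remainder.
166 = 2×64 + 2×16 + 1×4 + 2×1
Count of 64: 2

2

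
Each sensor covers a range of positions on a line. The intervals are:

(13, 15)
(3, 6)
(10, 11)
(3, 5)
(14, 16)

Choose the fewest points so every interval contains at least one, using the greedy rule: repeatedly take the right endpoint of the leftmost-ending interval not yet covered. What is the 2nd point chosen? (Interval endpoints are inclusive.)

11

Sorted: [3,5] [3,6] [10,11] [13,15] [14,16]
{[3,5],[3,6]} hit by 5; {[10,11]} hit by 11; {[13,15],[14,16]} hit by 15.
Points: 5, 11, 15 (3 total).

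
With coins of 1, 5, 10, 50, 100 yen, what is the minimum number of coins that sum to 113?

5

113 − 1×100→13 − 1×10→3 − 3×1→0
Total coins = 1 + 1 + 3 = 5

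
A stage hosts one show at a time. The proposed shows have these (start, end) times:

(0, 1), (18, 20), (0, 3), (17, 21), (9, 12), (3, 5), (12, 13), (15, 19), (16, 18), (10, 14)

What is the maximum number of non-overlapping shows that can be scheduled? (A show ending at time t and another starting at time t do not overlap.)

By end time: (0,1), (0,3), (3,5), (9,12), (12,13), (10,14), (16,18), (15,19), (18,20), (17,21).
Pick (0,1); next start ≥ 1 → (3,5); next start ≥ 5 → (9,12); next start ≥ 12 → (12,13); next start ≥ 13 → (16,18); next start ≥ 18 → (18,20).
Selected 6 shows.

6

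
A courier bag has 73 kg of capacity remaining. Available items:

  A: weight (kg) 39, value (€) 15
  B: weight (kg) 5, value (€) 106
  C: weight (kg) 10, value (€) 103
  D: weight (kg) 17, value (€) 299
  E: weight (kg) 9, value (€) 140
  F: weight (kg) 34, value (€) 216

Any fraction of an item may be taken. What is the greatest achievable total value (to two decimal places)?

851.29

Greedy by value/weight ratio, highest first.
Order: B (106/5=21.20) > D (299/17=17.59) > E (140/9=15.56) > C (103/10=10.30) > F (216/34=6.35) > A (15/39=0.38)
Fill: take B (5 @ 106) → take D (17 @ 299) → take E (9 @ 140) → take C (10 @ 103) → take 32/34 of F → 203.29; 73/73 used.
Total value = 851.29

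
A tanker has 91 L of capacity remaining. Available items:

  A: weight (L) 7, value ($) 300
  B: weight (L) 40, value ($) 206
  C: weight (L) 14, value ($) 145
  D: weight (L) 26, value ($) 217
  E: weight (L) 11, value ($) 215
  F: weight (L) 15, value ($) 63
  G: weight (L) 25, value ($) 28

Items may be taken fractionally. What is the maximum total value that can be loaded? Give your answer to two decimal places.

1046.95

Greedy by value/weight ratio, highest first.
Ratios (sorted): A 42.86, E 19.55, C 10.36, D 8.35, B 5.15, F 4.20, G 1.12
take A (7 @ 300); take E (11 @ 215); take C (14 @ 145); take D (26 @ 217); take 33/40 of B → 169.95. Capacity used 91/91.
Total value = 1046.95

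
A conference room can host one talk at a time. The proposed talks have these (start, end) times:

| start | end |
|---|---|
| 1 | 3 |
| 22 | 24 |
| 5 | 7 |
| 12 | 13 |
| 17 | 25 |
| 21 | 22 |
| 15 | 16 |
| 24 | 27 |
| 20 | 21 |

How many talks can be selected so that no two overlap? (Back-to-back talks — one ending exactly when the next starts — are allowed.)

Order by finish time; keep every interval that doesn't clash with the previous kept one.
By end time: (1,3), (5,7), (12,13), (15,16), (20,21), (21,22), (22,24), (17,25), (24,27).
Pick (1,3); next start ≥ 3 → (5,7); next start ≥ 7 → (12,13); next start ≥ 13 → (15,16); next start ≥ 16 → (20,21); next start ≥ 21 → (21,22); next start ≥ 22 → (22,24); next start ≥ 24 → (24,27).
Selected 8 talks.

8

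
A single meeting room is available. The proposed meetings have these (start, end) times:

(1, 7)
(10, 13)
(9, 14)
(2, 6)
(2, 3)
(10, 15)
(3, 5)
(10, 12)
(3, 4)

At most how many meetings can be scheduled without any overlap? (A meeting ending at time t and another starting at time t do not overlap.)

3

Sorted by end: (2,3)  (3,4)  (3,5)  (2,6)  (1,7)  (10,12)  (10,13)  (9,14)  (10,15)
take (2,3); take (3,4); skip (3,5); skip (2,6); take (10,12).
Selected 3 meetings.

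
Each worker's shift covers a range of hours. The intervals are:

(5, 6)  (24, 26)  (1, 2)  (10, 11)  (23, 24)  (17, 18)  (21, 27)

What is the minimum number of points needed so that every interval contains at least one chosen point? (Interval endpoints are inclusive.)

Sort by right endpoint; whenever an interval is uncovered, place a point at its right end.
Sorted: [1,2] [5,6] [10,11] [17,18] [23,24] [24,26] [21,27]
{[1,2]} hit by 2; {[5,6]} hit by 6; {[10,11]} hit by 11; {[17,18]} hit by 18; {[23,24],[24,26],[21,27]} hit by 24.
Points: 2, 6, 11, 18, 24 (5 total).

5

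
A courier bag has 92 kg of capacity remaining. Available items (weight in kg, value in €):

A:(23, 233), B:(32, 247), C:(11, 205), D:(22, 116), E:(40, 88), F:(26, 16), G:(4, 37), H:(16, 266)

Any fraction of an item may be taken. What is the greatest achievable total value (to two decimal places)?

Greedy by value/weight ratio, highest first.
Ratios (sorted): C 18.64, H 16.62, A 10.13, G 9.25, B 7.72, D 5.27, E 2.20, F 0.62
take C (11 @ 205); take H (16 @ 266); take A (23 @ 233); take G (4 @ 37); take B (32 @ 247); take 6/22 of D → 31.64. Capacity used 92/92.
Total value = 1019.64

1019.64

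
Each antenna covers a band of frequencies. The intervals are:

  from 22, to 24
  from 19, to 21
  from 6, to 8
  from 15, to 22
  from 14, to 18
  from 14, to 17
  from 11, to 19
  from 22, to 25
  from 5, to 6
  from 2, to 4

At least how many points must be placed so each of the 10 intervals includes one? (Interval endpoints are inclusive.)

5

Sort by right endpoint; whenever an interval is uncovered, place a point at its right end.
By right end: [2,4]  [5,6]  [6,8]  [14,17]  [14,18]  [11,19]  [19,21]  [15,22]  [22,24]  [22,25]
[2,4] uncovered → point at 4; [5,6] uncovered → point at 6; [14,17] uncovered → point at 17; [19,21] uncovered → point at 21; [22,24] uncovered → point at 24.
Points: 4, 6, 17, 21, 24 (5 total).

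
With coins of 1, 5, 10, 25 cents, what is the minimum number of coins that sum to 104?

8

Greedy: take as many of the largest coin as possible, then repeat with the remainder.
104 = 4×25 + 4×1
Total coins = 4 + 4 = 8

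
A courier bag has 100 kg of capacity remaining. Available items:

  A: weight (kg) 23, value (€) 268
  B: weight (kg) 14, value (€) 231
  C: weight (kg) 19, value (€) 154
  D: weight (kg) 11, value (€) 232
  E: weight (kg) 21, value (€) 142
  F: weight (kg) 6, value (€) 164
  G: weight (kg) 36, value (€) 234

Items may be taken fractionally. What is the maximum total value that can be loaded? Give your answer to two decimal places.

Order: F (164/6=27.33) > D (232/11=21.09) > B (231/14=16.50) > A (268/23=11.65) > C (154/19=8.11) > E (142/21=6.76) > G (234/36=6.50)
Fill: take F (6 @ 164) → take D (11 @ 232) → take B (14 @ 231) → take A (23 @ 268) → take C (19 @ 154) → take E (21 @ 142) → take 6/36 of G → 39.00; 100/100 used.
Total value = 1230.00

1230.00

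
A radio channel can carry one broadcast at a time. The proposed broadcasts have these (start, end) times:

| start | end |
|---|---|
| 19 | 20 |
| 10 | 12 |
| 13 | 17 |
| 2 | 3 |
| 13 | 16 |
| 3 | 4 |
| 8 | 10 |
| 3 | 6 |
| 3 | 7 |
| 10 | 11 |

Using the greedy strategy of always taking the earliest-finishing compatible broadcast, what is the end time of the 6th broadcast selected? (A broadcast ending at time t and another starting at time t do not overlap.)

Order by finish time; keep every interval that doesn't clash with the previous kept one.
Sorted by end: (2,3)  (3,4)  (3,6)  (3,7)  (8,10)  (10,11)  (10,12)  (13,16)  (13,17)  (19,20)
take (2,3); take (3,4); take (8,10); take (10,11); skip (10,12); take (13,16); take (19,20).
Selected: (2,3) (3,4) (8,10) (10,11) (13,16) (19,20)

20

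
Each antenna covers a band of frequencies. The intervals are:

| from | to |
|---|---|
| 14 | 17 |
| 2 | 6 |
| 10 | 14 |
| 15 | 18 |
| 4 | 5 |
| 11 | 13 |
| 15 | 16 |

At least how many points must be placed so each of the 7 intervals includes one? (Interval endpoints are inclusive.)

3

Process intervals by earliest right end; each time one isn't hit yet, stab at its right endpoint.
By right end: [4,5]  [2,6]  [11,13]  [10,14]  [15,16]  [14,17]  [15,18]
[4,5] uncovered → point at 5; [11,13] uncovered → point at 13; [15,16] uncovered → point at 16.
Points: 5, 13, 16 (3 total).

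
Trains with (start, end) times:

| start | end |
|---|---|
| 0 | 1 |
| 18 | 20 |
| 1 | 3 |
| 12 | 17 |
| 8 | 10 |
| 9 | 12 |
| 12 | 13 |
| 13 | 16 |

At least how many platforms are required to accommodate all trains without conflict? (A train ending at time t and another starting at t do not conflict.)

Events (time:±→running): 0:+→1 1:-→0 1:+→1 3:-→0 8:+→1 9:+→2 … peak 2.

2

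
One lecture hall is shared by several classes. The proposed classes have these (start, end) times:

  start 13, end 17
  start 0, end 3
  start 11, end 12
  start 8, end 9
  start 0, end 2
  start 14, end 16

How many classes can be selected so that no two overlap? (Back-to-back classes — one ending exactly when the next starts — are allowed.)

Greedy by earliest finish: after sorting by end time, pick each interval compatible with the last pick.
By end time: (0,2), (0,3), (8,9), (11,12), (14,16), (13,17).
Pick (0,2); next start ≥ 2 → (8,9); next start ≥ 9 → (11,12); next start ≥ 12 → (14,16).
Selected 4 classes.

4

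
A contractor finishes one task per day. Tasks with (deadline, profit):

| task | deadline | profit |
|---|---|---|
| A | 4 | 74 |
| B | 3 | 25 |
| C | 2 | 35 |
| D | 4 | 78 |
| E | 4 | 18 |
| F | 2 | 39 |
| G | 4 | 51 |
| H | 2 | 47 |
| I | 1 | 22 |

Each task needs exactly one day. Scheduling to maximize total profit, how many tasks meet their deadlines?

Sort by profit descending; place each in the latest free slot ≤ its deadline.
By profit: D(d4,78), A(d4,74), G(d4,51), H(d2,47), F(d2,39), C(d2,35), B(d3,25), I(d1,22), E(d4,18)
D→slot 4; A→slot 3; G→slot 2; H→slot 1; F skipped; C skipped; B skipped; I skipped; E skipped.
4 of 9 scheduled.

4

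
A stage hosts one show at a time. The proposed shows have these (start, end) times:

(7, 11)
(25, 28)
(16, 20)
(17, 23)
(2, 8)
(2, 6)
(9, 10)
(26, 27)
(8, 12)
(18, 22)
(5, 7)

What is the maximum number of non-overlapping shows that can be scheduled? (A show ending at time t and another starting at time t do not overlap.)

Order by finish time; keep every interval that doesn't clash with the previous kept one.
By end time: (2,6), (5,7), (2,8), (9,10), (7,11), (8,12), (16,20), (18,22), (17,23), (26,27), (25,28).
Pick (2,6); next start ≥ 6 → (9,10); next start ≥ 10 → (16,20); next start ≥ 20 → (26,27).
Selected 4 shows.

4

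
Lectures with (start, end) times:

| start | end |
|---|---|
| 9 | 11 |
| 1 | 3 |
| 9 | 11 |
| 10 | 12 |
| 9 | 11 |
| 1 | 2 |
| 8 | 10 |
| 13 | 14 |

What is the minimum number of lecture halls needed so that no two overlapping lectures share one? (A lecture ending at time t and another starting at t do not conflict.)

4

starts: [1, 1, 8, 9, 9, 9, 10, 13]
ends:   [2, 3, 10, 11, 11, 11, 12, 14]
s1→1 s1→2 e2→1 e3→0 s8→1 s9→2 s9→3 s9→4  — peak 4.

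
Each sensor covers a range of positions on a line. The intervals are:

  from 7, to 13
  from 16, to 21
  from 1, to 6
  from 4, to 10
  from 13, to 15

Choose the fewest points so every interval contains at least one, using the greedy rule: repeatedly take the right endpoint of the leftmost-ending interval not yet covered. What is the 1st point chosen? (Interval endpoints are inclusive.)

6

Sort by right endpoint; whenever an interval is uncovered, place a point at its right end.
Sorted: [1,6] [4,10] [7,13] [13,15] [16,21]
{[1,6],[4,10]} hit by 6; {[7,13],[13,15]} hit by 13; {[16,21]} hit by 21.
Points: 6, 13, 21 (3 total).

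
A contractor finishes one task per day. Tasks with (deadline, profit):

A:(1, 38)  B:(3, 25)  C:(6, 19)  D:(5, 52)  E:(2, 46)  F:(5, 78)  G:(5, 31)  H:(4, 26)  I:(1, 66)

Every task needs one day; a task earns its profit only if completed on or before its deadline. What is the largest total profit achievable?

292

Sort by profit descending; place each in the latest free slot ≤ its deadline.
By profit: F(d5,78), I(d1,66), D(d5,52), E(d2,46), A(d1,38), G(d5,31), H(d4,26), B(d3,25), C(d6,19)
F→slot 5; I→slot 1; D→slot 4; E→slot 2; A skipped; G→slot 3; H skipped; B skipped; C→slot 6.
Profit = 66 + 46 + 31 + 52 + 78 + 19 = 292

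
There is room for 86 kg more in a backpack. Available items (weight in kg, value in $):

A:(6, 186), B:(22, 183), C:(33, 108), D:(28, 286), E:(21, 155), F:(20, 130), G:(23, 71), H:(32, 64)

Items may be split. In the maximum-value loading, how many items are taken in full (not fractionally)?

4

Ratios (sorted): A 31.00, D 10.21, B 8.32, E 7.38, F 6.50, C 3.27, G 3.09, H 2.00
take A (6 @ 186); take D (28 @ 286); take B (22 @ 183); take E (21 @ 155); take 9/20 of F → 58.50. Capacity used 86/86.
4 item(s) taken whole; one partial (take 9/20 of F).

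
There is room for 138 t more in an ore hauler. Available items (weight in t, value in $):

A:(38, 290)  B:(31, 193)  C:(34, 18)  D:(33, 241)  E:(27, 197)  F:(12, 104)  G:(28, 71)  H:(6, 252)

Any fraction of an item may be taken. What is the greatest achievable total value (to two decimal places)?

Greedy by value/weight ratio, highest first.
Ratios (sorted): H 42.00, F 8.67, A 7.63, D 7.30, E 7.30, B 6.23, G 2.54, C 0.53
take H (6 @ 252); take F (12 @ 104); take A (38 @ 290); take D (33 @ 241); take E (27 @ 197); take 22/31 of B → 136.97. Capacity used 138/138.
Total value = 1220.97

1220.97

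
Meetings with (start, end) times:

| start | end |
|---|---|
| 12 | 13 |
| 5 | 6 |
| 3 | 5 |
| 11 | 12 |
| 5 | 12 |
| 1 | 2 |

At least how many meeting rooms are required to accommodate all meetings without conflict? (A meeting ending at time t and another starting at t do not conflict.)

starts: [1, 3, 5, 5, 11, 12]
ends:   [2, 5, 6, 12, 12, 13]
s1→1 e2→0 s3→1 e5→0 s5→1 s5→2  — peak 2.

2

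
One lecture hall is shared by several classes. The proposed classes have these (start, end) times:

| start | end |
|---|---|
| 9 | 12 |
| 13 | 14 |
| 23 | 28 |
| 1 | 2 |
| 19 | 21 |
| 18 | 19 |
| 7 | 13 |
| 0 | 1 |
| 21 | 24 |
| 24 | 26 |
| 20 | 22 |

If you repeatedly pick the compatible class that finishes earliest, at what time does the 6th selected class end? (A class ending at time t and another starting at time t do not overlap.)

Order by finish time; keep every interval that doesn't clash with the previous kept one.
By end time: (0,1), (1,2), (9,12), (7,13), (13,14), (18,19), (19,21), (20,22), (21,24), (24,26), (23,28).
Pick (0,1); next start ≥ 1 → (1,2); next start ≥ 2 → (9,12); next start ≥ 12 → (13,14); next start ≥ 14 → (18,19); next start ≥ 19 → (19,21); next start ≥ 21 → (21,24); next start ≥ 24 → (24,26).
Selected: (0,1) (1,2) (9,12) (13,14) (18,19) (19,21) (21,24) (24,26)

21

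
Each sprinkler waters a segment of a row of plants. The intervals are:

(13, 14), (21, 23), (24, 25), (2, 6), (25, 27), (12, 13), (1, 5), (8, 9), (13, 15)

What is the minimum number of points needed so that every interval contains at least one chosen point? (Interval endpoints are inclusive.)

Sort by right endpoint; whenever an interval is uncovered, place a point at its right end.
Sorted: [1,5] [2,6] [8,9] [12,13] [13,14] [13,15] [21,23] [24,25] [25,27]
{[1,5],[2,6]} hit by 5; {[8,9]} hit by 9; {[12,13],[13,14],[13,15]} hit by 13; {[21,23]} hit by 23; {[24,25],[25,27]} hit by 25.
Points: 5, 9, 13, 23, 25 (5 total).

5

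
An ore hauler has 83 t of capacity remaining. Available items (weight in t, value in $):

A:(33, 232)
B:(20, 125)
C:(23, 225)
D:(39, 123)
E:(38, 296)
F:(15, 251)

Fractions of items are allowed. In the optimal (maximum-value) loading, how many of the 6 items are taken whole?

3

Sort by value per unit weight and fill in that order.
Order: F (251/15=16.73) > C (225/23=9.78) > E (296/38=7.79) > A (232/33=7.03) > B (125/20=6.25) > D (123/39=3.15)
Fill: take F (15 @ 251) → take C (23 @ 225) → take E (38 @ 296) → take 7/33 of A → 49.21; 83/83 used.
3 item(s) taken whole; one partial (take 7/33 of A).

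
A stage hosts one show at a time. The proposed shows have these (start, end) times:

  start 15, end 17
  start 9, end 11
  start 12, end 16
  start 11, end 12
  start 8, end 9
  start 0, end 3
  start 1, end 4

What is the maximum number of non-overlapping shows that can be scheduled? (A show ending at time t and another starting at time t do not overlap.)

5

Sort by end time and greedily take each interval whose start is ≥ the last chosen end.
Sorted by end: (0,3)  (1,4)  (8,9)  (9,11)  (11,12)  (12,16)  (15,17)
take (0,3); take (8,9); take (9,11); take (11,12); take (12,16).
Selected 5 shows.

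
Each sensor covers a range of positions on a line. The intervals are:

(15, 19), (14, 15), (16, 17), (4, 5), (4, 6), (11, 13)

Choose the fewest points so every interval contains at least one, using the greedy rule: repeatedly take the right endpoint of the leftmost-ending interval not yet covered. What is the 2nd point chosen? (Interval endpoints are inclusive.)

Sort by right endpoint; whenever an interval is uncovered, place a point at its right end.
Sorted: [4,5] [4,6] [11,13] [14,15] [16,17] [15,19]
{[4,5],[4,6]} hit by 5; {[11,13]} hit by 13; {[14,15]} hit by 15; {[16,17],[15,19]} hit by 17.
Points: 5, 13, 15, 17 (4 total).

13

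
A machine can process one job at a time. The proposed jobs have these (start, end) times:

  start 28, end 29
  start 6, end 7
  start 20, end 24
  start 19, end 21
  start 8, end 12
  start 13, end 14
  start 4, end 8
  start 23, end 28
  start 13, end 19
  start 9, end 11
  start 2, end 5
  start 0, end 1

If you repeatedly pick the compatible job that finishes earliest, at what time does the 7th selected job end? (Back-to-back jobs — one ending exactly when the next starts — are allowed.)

By end time: (0,1), (2,5), (6,7), (4,8), (9,11), (8,12), (13,14), (13,19), (19,21), (20,24), (23,28), (28,29).
Pick (0,1); next start ≥ 1 → (2,5); next start ≥ 5 → (6,7); next start ≥ 7 → (9,11); next start ≥ 11 → (13,14); next start ≥ 14 → (19,21); next start ≥ 21 → (23,28); next start ≥ 28 → (28,29).
Selected: (0,1) (2,5) (6,7) (9,11) (13,14) (19,21) (23,28) (28,29)

28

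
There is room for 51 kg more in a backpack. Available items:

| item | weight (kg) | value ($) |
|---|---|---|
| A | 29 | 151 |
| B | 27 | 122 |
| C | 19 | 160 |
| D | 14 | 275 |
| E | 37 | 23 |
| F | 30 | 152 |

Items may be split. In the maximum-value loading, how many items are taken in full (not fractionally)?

Ratios (sorted): D 19.64, C 8.42, A 5.21, F 5.07, B 4.52, E 0.62
take D (14 @ 275); take C (19 @ 160); take 18/29 of A → 93.72. Capacity used 51/51.
2 item(s) taken whole; one partial (take 18/29 of A).

2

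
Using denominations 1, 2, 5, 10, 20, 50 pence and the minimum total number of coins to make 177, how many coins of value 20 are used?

1

Use the largest denomination that fits, subtract, and repeat.
177 − 3×50→27 − 1×20→7 − 1×5→2 − 1×2→0
Count of 20: 1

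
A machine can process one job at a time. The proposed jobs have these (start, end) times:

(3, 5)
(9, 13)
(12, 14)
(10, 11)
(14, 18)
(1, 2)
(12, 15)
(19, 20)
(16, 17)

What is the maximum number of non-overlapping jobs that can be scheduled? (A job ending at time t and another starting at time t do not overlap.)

6

Sorted by end: (1,2)  (3,5)  (10,11)  (9,13)  (12,14)  (12,15)  (16,17)  (14,18)  (19,20)
take (1,2); take (3,5); take (10,11); skip (9,13); take (12,14); take (16,17); skip (14,18); take (19,20).
Selected 6 jobs.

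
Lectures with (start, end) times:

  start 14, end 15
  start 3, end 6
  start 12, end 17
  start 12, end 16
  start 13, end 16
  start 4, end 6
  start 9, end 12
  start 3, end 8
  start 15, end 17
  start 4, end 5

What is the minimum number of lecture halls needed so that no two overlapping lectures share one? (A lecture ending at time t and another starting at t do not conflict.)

The answer is the maximum number of intervals overlapping at any instant.
Events (time:±→running): 3:+→1 3:+→2 4:+→3 4:+→4 … peak 4.

4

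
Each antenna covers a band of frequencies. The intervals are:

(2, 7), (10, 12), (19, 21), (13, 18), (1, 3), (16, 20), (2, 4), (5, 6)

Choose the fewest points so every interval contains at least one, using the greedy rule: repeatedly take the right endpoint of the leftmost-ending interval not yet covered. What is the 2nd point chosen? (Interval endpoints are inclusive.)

Process intervals by earliest right end; each time one isn't hit yet, stab at its right endpoint.
Sorted: [1,3] [2,4] [5,6] [2,7] [10,12] [13,18] [16,20] [19,21]
{[1,3],[2,4]} hit by 3; {[5,6],[2,7]} hit by 6; {[10,12]} hit by 12; {[13,18],[16,20]} hit by 18; {[19,21]} hit by 21.
Points: 3, 6, 12, 18, 21 (5 total).

6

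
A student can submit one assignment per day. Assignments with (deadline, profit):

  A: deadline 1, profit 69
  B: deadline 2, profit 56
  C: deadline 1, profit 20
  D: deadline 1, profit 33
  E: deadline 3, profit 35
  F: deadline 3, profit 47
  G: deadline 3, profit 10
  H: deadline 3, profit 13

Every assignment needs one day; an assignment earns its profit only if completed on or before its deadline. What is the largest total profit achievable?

By profit: A(d1,69), B(d2,56), F(d3,47), E(d3,35), D(d1,33), C(d1,20), H(d3,13), G(d3,10)
A→slot 1; B→slot 2; F→slot 3; E skipped; D skipped; C skipped; H skipped; G skipped.
Profit = 69 + 56 + 47 = 172

172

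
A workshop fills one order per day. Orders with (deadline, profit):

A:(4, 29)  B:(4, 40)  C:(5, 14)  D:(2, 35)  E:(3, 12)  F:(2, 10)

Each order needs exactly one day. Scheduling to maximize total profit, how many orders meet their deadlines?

5

Sort by profit descending; place each in the latest free slot ≤ its deadline.
Profit order: B=40 D=35 A=29 C=14 E=12 F=10
Assign: B→slot 4, D→slot 2, A→slot 3, C→slot 5, E→slot 1, F skipped.
Slots: [1:E] [2:D] [3:A] [4:B] [5:C]
5 of 6 scheduled.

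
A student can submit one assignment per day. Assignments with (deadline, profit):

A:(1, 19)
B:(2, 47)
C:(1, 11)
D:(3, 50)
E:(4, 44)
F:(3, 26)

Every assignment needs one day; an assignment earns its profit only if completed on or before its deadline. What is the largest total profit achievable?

167

Take jobs in profit order; each goes to the latest open slot no later than its deadline.
Profit order: D=50 B=47 E=44 F=26 A=19 C=11
Assign: D→slot 3, B→slot 2, E→slot 4, F→slot 1, A skipped, C skipped.
Slots: [1:F] [2:B] [3:D] [4:E]
Profit = 26 + 47 + 50 + 44 = 167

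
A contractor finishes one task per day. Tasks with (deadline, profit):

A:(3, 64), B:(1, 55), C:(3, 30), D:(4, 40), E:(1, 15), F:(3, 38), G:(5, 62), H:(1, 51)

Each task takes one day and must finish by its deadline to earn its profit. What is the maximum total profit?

Profit order: A=64 G=62 B=55 H=51 D=40 F=38 C=30 E=15
Assign: A→slot 3, G→slot 5, B→slot 1, H skipped, D→slot 4, F→slot 2, C skipped, E skipped.
Slots: [1:B] [2:F] [3:A] [4:D] [5:G]
Profit = 55 + 38 + 64 + 40 + 62 = 259

259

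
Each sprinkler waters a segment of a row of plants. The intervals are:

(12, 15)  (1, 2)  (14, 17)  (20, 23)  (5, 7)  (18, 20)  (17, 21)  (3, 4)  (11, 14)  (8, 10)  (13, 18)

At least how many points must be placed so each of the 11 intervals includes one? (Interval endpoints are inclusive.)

6

By right end: [1,2]  [3,4]  [5,7]  [8,10]  [11,14]  [12,15]  [14,17]  [13,18]  [18,20]  [17,21]  [20,23]
[1,2] uncovered → point at 2; [3,4] uncovered → point at 4; [5,7] uncovered → point at 7; [8,10] uncovered → point at 10; [11,14] uncovered → point at 14; [18,20] uncovered → point at 20.
Points: 2, 4, 7, 10, 14, 20 (6 total).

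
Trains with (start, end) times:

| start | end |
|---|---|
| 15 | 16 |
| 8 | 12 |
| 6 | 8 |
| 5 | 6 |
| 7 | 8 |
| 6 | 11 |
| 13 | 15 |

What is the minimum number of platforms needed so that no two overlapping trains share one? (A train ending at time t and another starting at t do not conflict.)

3

Events (time:±→running): 5:+→1 6:-→0 6:+→1 6:+→2 7:+→3 … peak 3.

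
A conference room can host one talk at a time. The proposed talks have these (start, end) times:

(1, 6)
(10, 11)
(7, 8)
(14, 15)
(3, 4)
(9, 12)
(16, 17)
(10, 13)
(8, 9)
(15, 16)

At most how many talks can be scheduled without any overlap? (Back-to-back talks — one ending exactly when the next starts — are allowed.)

7

By end time: (3,4), (1,6), (7,8), (8,9), (10,11), (9,12), (10,13), (14,15), (15,16), (16,17).
Pick (3,4); next start ≥ 4 → (7,8); next start ≥ 8 → (8,9); next start ≥ 9 → (10,11); next start ≥ 11 → (14,15); next start ≥ 15 → (15,16); next start ≥ 16 → (16,17).
Selected 7 talks.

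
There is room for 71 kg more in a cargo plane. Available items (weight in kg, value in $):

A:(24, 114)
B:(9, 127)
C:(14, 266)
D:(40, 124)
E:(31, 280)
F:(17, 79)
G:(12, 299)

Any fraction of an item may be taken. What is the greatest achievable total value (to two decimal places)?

995.75

Order: G (299/12=24.92) > C (266/14=19.00) > B (127/9=14.11) > E (280/31=9.03) > A (114/24=4.75) > F (79/17=4.65) > D (124/40=3.10)
Fill: take G (12 @ 299) → take C (14 @ 266) → take B (9 @ 127) → take E (31 @ 280) → take 5/24 of A → 23.75; 71/71 used.
Total value = 995.75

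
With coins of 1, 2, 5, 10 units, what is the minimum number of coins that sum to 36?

5

36 = 3×10 + 1×5 + 1×1
Total coins = 3 + 1 + 1 = 5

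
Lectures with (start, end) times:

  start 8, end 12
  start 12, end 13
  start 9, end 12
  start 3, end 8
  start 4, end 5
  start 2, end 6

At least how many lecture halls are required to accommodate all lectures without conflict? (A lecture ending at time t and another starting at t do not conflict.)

3

Events (time:±→running): 2:+→1 3:+→2 4:+→3 … peak 3.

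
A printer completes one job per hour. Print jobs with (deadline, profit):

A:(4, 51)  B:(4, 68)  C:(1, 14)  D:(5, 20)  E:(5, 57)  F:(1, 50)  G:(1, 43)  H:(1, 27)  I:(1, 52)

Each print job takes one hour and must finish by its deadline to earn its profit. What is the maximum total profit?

248

Take jobs in profit order; each goes to the latest open slot no later than its deadline.
By profit: B(d4,68), E(d5,57), I(d1,52), A(d4,51), F(d1,50), G(d1,43), H(d1,27), D(d5,20), C(d1,14)
B→slot 4; E→slot 5; I→slot 1; A→slot 3; F skipped; G skipped; H skipped; D→slot 2; C skipped.
Profit = 52 + 20 + 51 + 68 + 57 = 248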